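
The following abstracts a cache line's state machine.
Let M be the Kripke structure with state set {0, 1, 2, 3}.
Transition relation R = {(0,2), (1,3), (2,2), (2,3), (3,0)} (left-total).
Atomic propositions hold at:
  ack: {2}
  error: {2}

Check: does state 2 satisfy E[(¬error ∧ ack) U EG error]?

Sat(¬error) = {0, 1, 3}
Sat(¬error ∧ ack) = ∅
EG error: greatest fixpoint, start Z0 = {2}, keep only states in Sat with some successor in Z. Already a fixed point.
Sat(EG error) = {2}
E[(¬error ∧ ack) U EG error]: least fixpoint, start Z0 = Sat(EG error) = {2}, add states in Sat(¬error ∧ ack) with some successor in Z. Already a fixed point.
Sat(E[(¬error ∧ ack) U EG error]) = {2}
2 ∈ Sat(E[(¬error ∧ ack) U EG error]) = {2}, so the formula holds at 2.

Yes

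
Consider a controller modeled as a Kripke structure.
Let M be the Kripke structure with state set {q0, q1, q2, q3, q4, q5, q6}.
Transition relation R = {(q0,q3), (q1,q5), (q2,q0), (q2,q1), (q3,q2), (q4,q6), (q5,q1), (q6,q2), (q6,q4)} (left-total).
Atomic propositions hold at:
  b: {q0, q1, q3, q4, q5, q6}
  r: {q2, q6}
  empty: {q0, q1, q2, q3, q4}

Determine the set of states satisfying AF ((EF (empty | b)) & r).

{q0, q2, q3, q4, q6}

Sat(empty | b) = {q0, q1, q2, q3, q4, q5, q6}
EF (empty | b): least fixpoint, start Z0 = {q0, q1, q2, q3, q4, q5, q6}, add states with some successor in Z. Already a fixed point.
Sat(EF (empty | b)) = {q0, q1, q2, q3, q4, q5, q6}
Sat((EF (empty | b)) & r) = {q2, q6}
AF ((EF (empty | b)) & r): least fixpoint, start Z0 = {q2, q6}, add states with every successor in Z. Z1 = {q2, q3, q4, q6}; Z2 = {q0, q2, q3, q4, q6}; fixed.
Sat(AF ((EF (empty | b)) & r)) = {q0, q2, q3, q4, q6}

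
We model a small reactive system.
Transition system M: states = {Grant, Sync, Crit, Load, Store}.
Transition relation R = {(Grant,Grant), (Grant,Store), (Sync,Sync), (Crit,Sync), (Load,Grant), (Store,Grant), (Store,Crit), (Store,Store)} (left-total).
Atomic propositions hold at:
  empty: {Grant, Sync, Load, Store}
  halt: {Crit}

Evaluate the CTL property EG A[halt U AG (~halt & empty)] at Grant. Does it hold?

Sat(~halt) = {Grant, Sync, Load, Store}
Sat(~halt & empty) = {Grant, Sync, Load, Store}
AG (~halt & empty): greatest fixpoint, start Z0 = {Grant, Sync, Load, Store}, keep only states in Sat with every successor in Z. Z1 = {Grant, Sync, Load}; Z2 = {Sync, Load}; Z3 = {Sync}; fixed.
Sat(AG (~halt & empty)) = {Sync}
A[halt U AG (~halt & empty)]: least fixpoint, start Z0 = Sat(AG (~halt & empty)) = {Sync}, add states in Sat(halt) with every successor in Z. Z1 = {Sync, Crit}; fixed.
Sat(A[halt U AG (~halt & empty)]) = {Sync, Crit}
EG A[halt U AG (~halt & empty)]: greatest fixpoint, start Z0 = {Sync, Crit}, keep only states in Sat with some successor in Z. Already a fixed point.
Sat(EG A[halt U AG (~halt & empty)]) = {Sync, Crit}
Grant ∉ Sat(EG A[halt U AG (~halt & empty)]) = {Sync, Crit}, so the formula does not hold at Grant.

No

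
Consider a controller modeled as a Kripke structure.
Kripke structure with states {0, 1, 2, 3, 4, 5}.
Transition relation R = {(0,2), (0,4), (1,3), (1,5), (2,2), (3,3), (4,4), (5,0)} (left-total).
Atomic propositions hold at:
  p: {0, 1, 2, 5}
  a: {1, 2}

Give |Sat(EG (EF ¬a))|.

5

Sat(¬a) = {0, 3, 4, 5}
EF ¬a: least fixpoint, start Z0 = {0, 3, 4, 5}, add states with some successor in Z. Z1 = {0, 1, 3, 4, 5}; fixed.
Sat(EF ¬a) = {0, 1, 3, 4, 5}
EG (EF ¬a): greatest fixpoint, start Z0 = {0, 1, 3, 4, 5}, keep only states in Sat with some successor in Z. Already a fixed point.
Sat(EG (EF ¬a)) = {0, 1, 3, 4, 5}
|Sat(EG (EF ¬a))| = |{0, 1, 3, 4, 5}| = 5.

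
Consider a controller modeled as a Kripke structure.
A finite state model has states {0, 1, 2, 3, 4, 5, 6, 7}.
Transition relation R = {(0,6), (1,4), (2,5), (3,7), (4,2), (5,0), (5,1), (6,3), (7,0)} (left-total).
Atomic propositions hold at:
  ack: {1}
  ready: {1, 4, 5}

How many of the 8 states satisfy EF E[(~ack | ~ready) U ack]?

Sat(~ack) = {0, 2, 3, 4, 5, 6, 7}
Sat(~ready) = {0, 2, 3, 6, 7}
Sat(~ack | ~ready) = {0, 2, 3, 4, 5, 6, 7}
E[(~ack | ~ready) U ack]: least fixpoint, start Z0 = Sat(ack) = {1}, add states in Sat(~ack | ~ready) with some successor in Z. Z1 = {1, 5}; Z2 = {1, 2, 5}; Z3 = {1, 2, 4, 5}; fixed.
Sat(E[(~ack | ~ready) U ack]) = {1, 2, 4, 5}
EF E[(~ack | ~ready) U ack]: least fixpoint, start Z0 = {1, 2, 4, 5}, add states with some successor in Z. Already a fixed point.
Sat(EF E[(~ack | ~ready) U ack]) = {1, 2, 4, 5}
|Sat(EF E[(~ack | ~ready) U ack])| = |{1, 2, 4, 5}| = 4.

4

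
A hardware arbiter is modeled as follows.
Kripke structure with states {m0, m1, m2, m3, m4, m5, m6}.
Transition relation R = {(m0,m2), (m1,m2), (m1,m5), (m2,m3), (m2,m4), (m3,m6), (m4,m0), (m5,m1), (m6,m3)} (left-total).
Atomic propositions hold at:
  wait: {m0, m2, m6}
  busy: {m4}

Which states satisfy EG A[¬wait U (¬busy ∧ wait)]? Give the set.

{m0, m2, m3, m4, m6}

Sat(¬wait) = {m1, m3, m4, m5}
Sat(¬busy) = {m0, m1, m2, m3, m5, m6}
Sat(¬busy ∧ wait) = {m0, m2, m6}
A[¬wait U (¬busy ∧ wait)]: least fixpoint, start Z0 = Sat((¬busy ∧ wait)) = {m0, m2, m6}, add states in Sat(¬wait) with every successor in Z. Z1 = {m0, m2, m3, m4, m6}; fixed.
Sat(A[¬wait U (¬busy ∧ wait)]) = {m0, m2, m3, m4, m6}
EG A[¬wait U (¬busy ∧ wait)]: greatest fixpoint, start Z0 = {m0, m2, m3, m4, m6}, keep only states in Sat with some successor in Z. Already a fixed point.
Sat(EG A[¬wait U (¬busy ∧ wait)]) = {m0, m2, m3, m4, m6}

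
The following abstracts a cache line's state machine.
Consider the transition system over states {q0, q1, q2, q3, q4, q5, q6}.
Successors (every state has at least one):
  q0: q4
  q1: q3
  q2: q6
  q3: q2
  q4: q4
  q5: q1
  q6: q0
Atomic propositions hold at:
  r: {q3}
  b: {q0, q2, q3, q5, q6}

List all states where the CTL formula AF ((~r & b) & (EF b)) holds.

Sat(~r) = {q0, q1, q2, q4, q5, q6}
Sat(~r & b) = {q0, q2, q5, q6}
EF b: least fixpoint, start Z0 = {q0, q2, q3, q5, q6}, add states with some successor in Z. Z1 = {q0, q1, q2, q3, q5, q6}; fixed.
Sat(EF b) = {q0, q1, q2, q3, q5, q6}
Sat((~r & b) & (EF b)) = {q0, q2, q5, q6}
AF ((~r & b) & (EF b)): least fixpoint, start Z0 = {q0, q2, q5, q6}, add states with every successor in Z. Z1 = {q0, q2, q3, q5, q6}; Z2 = {q0, q1, q2, q3, q5, q6}; fixed.
Sat(AF ((~r & b) & (EF b))) = {q0, q1, q2, q3, q5, q6}

{q0, q1, q2, q3, q5, q6}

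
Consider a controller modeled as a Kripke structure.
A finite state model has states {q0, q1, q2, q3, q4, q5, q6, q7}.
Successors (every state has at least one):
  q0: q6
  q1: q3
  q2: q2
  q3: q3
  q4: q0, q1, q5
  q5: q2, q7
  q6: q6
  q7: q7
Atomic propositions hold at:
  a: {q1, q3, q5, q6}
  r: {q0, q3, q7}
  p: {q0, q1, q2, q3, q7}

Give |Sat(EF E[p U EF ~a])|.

Sat(~a) = {q0, q2, q4, q7}
EF ~a: least fixpoint, start Z0 = {q0, q2, q4, q7}, add states with some successor in Z. Z1 = {q0, q2, q4, q5, q7}; fixed.
Sat(EF ~a) = {q0, q2, q4, q5, q7}
E[p U EF ~a]: least fixpoint, start Z0 = Sat(EF ~a) = {q0, q2, q4, q5, q7}, add states in Sat(p) with some successor in Z. Already a fixed point.
Sat(E[p U EF ~a]) = {q0, q2, q4, q5, q7}
EF E[p U EF ~a]: least fixpoint, start Z0 = {q0, q2, q4, q5, q7}, add states with some successor in Z. Already a fixed point.
Sat(EF E[p U EF ~a]) = {q0, q2, q4, q5, q7}
|Sat(EF E[p U EF ~a])| = |{q0, q2, q4, q5, q7}| = 5.

5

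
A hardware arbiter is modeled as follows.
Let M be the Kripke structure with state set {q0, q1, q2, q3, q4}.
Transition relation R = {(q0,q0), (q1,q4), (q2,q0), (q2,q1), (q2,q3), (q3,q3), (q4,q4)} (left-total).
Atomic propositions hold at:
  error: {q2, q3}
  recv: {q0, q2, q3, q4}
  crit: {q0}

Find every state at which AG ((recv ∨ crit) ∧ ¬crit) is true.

Sat(recv ∨ crit) = {q0, q2, q3, q4}
Sat(¬crit) = {q1, q2, q3, q4}
Sat((recv ∨ crit) ∧ ¬crit) = {q2, q3, q4}
AG ((recv ∨ crit) ∧ ¬crit): greatest fixpoint, start Z0 = {q2, q3, q4}, keep only states in Sat with every successor in Z. Z1 = {q3, q4}; fixed.
Sat(AG ((recv ∨ crit) ∧ ¬crit)) = {q3, q4}

{q3, q4}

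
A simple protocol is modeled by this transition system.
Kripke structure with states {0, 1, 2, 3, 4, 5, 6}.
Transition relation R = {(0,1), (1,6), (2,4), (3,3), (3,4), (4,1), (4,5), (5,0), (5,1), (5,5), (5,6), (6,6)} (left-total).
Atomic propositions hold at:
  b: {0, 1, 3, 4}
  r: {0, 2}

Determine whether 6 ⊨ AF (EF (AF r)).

No

AF r: least fixpoint, start Z0 = {0, 2}, add states with every successor in Z. Already a fixed point.
Sat(AF r) = {0, 2}
EF (AF r): least fixpoint, start Z0 = {0, 2}, add states with some successor in Z. Z1 = {0, 2, 5}; Z2 = {0, 2, 4, 5}; Z3 = {0, 2, 3, 4, 5}; fixed.
Sat(EF (AF r)) = {0, 2, 3, 4, 5}
AF (EF (AF r)): least fixpoint, start Z0 = {0, 2, 3, 4, 5}, add states with every successor in Z. Already a fixed point.
Sat(AF (EF (AF r))) = {0, 2, 3, 4, 5}
6 ∉ Sat(AF (EF (AF r))) = {0, 2, 3, 4, 5}, so the formula does not hold at 6.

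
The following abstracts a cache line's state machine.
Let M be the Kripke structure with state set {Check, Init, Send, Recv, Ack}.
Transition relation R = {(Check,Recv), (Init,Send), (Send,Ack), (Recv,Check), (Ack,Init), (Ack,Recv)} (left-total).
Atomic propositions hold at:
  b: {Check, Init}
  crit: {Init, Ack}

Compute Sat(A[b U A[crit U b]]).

{Check, Init}

A[crit U b]: least fixpoint, start Z0 = Sat(b) = {Check, Init}, add states in Sat(crit) with every successor in Z. Already a fixed point.
Sat(A[crit U b]) = {Check, Init}
A[b U A[crit U b]]: least fixpoint, start Z0 = Sat(A[crit U b]) = {Check, Init}, add states in Sat(b) with every successor in Z. Already a fixed point.
Sat(A[b U A[crit U b]]) = {Check, Init}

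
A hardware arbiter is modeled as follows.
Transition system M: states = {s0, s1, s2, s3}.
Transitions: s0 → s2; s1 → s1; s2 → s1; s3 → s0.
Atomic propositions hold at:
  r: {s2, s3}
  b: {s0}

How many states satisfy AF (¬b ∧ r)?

Sat(¬b) = {s1, s2, s3}
Sat(¬b ∧ r) = {s2, s3}
AF (¬b ∧ r): least fixpoint, start Z0 = {s2, s3}, add states with every successor in Z. Z1 = {s0, s2, s3}; fixed.
Sat(AF (¬b ∧ r)) = {s0, s2, s3}
|Sat(AF (¬b ∧ r))| = |{s0, s2, s3}| = 3.

3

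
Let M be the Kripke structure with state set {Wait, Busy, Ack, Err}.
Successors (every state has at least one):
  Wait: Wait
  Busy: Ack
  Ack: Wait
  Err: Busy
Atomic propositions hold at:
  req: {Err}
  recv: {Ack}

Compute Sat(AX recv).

Sat(AX recv) = {s : every successor in {Ack}} = {Busy}

{Busy}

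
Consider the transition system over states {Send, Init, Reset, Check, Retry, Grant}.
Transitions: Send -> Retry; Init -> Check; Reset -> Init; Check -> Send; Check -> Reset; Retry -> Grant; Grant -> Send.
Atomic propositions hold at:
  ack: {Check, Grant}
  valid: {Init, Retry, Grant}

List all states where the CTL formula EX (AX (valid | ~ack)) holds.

Sat(~ack) = {Send, Init, Reset, Retry}
Sat(valid | ~ack) = {Send, Init, Reset, Retry, Grant}
Sat(AX (valid | ~ack)) = {s : every successor in {Send, Init, Reset, Retry, Grant}} = {Send, Reset, Check, Retry, Grant}
Sat(EX (AX (valid | ~ack))) = {s : some successor in {Send, Reset, Check, Retry, Grant}} = {Send, Init, Check, Retry, Grant}

{Send, Init, Check, Retry, Grant}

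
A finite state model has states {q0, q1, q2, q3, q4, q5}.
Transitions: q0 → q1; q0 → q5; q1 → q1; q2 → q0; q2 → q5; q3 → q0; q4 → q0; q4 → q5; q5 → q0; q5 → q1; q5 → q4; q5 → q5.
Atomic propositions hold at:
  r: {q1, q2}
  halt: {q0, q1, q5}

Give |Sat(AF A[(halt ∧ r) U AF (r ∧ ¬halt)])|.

Sat(halt ∧ r) = {q1}
Sat(¬halt) = {q2, q3, q4}
Sat(r ∧ ¬halt) = {q2}
AF (r ∧ ¬halt): least fixpoint, start Z0 = {q2}, add states with every successor in Z. Already a fixed point.
Sat(AF (r ∧ ¬halt)) = {q2}
A[(halt ∧ r) U AF (r ∧ ¬halt)]: least fixpoint, start Z0 = Sat(AF (r ∧ ¬halt)) = {q2}, add states in Sat(halt ∧ r) with every successor in Z. Already a fixed point.
Sat(A[(halt ∧ r) U AF (r ∧ ¬halt)]) = {q2}
AF A[(halt ∧ r) U AF (r ∧ ¬halt)]: least fixpoint, start Z0 = {q2}, add states with every successor in Z. Already a fixed point.
Sat(AF A[(halt ∧ r) U AF (r ∧ ¬halt)]) = {q2}
|Sat(AF A[(halt ∧ r) U AF (r ∧ ¬halt)])| = |{q2}| = 1.

1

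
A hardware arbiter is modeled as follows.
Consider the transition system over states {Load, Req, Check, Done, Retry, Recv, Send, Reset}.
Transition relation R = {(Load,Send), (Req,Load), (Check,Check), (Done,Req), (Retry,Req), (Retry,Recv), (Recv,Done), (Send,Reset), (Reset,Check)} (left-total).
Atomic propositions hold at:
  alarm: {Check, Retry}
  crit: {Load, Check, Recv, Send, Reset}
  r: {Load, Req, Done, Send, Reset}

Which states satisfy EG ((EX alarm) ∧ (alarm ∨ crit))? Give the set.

{Check, Reset}

Sat(EX alarm) = {s : some successor in {Check, Retry}} = {Check, Reset}
Sat(alarm ∨ crit) = {Load, Check, Retry, Recv, Send, Reset}
Sat((EX alarm) ∧ (alarm ∨ crit)) = {Check, Reset}
EG ((EX alarm) ∧ (alarm ∨ crit)): greatest fixpoint, start Z0 = {Check, Reset}, keep only states in Sat with some successor in Z. Already a fixed point.
Sat(EG ((EX alarm) ∧ (alarm ∨ crit))) = {Check, Reset}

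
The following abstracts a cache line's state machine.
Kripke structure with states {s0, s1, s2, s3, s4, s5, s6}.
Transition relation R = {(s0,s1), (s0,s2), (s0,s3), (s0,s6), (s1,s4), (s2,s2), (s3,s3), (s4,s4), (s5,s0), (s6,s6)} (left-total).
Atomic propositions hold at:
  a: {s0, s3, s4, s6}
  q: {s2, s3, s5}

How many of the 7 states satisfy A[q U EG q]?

EG q: greatest fixpoint, start Z0 = {s2, s3, s5}, keep only states in Sat with some successor in Z. Z1 = {s2, s3}; fixed.
Sat(EG q) = {s2, s3}
A[q U EG q]: least fixpoint, start Z0 = Sat(EG q) = {s2, s3}, add states in Sat(q) with every successor in Z. Already a fixed point.
Sat(A[q U EG q]) = {s2, s3}
|Sat(A[q U EG q])| = |{s2, s3}| = 2.

2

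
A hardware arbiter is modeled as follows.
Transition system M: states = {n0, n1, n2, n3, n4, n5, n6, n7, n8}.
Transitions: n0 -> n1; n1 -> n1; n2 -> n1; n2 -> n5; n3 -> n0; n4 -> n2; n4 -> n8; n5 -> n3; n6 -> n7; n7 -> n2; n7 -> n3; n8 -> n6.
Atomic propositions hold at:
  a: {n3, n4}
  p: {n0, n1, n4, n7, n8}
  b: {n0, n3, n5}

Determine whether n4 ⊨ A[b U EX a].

No

Sat(EX a) = {s : some successor in {n3, n4}} = {n5, n7}
A[b U EX a]: least fixpoint, start Z0 = Sat(EX a) = {n5, n7}, add states in Sat(b) with every successor in Z. Already a fixed point.
Sat(A[b U EX a]) = {n5, n7}
n4 ∉ Sat(A[b U EX a]) = {n5, n7}, so the formula does not hold at n4.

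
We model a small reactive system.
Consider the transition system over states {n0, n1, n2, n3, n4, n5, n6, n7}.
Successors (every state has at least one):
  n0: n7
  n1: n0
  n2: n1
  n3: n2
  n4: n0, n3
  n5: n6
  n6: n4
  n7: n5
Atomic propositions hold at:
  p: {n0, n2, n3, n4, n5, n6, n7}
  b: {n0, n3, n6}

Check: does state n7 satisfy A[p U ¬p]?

Sat(¬p) = {n1}
A[p U ¬p]: least fixpoint, start Z0 = Sat(¬p) = {n1}, add states in Sat(p) with every successor in Z. Z1 = {n1, n2}; Z2 = {n1, n2, n3}; fixed.
Sat(A[p U ¬p]) = {n1, n2, n3}
n7 ∉ Sat(A[p U ¬p]) = {n1, n2, n3}, so the formula does not hold at n7.

No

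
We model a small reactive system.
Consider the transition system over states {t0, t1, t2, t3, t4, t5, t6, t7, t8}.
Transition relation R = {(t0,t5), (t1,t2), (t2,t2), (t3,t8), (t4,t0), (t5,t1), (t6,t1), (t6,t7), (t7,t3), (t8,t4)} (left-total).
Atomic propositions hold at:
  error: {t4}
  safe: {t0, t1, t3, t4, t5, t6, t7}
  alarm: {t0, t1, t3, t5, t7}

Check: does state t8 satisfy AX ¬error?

No

Sat(¬error) = {t0, t1, t2, t3, t5, t6, t7, t8}
Sat(AX ¬error) = {s : every successor in {t0, t1, t2, t3, t5, t6, t7, t8}} = {t0, t1, t2, t3, t4, t5, t6, t7}
t8 ∉ Sat(AX ¬error) = {t0, t1, t2, t3, t4, t5, t6, t7}, so the formula does not hold at t8.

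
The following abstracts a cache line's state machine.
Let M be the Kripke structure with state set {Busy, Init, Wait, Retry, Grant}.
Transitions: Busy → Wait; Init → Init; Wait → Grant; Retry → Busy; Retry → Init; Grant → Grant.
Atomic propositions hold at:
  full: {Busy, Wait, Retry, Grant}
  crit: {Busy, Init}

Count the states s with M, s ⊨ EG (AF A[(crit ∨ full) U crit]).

Sat(crit ∨ full) = {Busy, Init, Wait, Retry, Grant}
A[(crit ∨ full) U crit]: least fixpoint, start Z0 = Sat(crit) = {Busy, Init}, add states in Sat(crit ∨ full) with every successor in Z. Z1 = {Busy, Init, Retry}; fixed.
Sat(A[(crit ∨ full) U crit]) = {Busy, Init, Retry}
AF A[(crit ∨ full) U crit]: least fixpoint, start Z0 = {Busy, Init, Retry}, add states with every successor in Z. Already a fixed point.
Sat(AF A[(crit ∨ full) U crit]) = {Busy, Init, Retry}
EG (AF A[(crit ∨ full) U crit]): greatest fixpoint, start Z0 = {Busy, Init, Retry}, keep only states in Sat with some successor in Z. Z1 = {Init, Retry}; fixed.
Sat(EG (AF A[(crit ∨ full) U crit])) = {Init, Retry}
|Sat(EG (AF A[(crit ∨ full) U crit]))| = |{Init, Retry}| = 2.

2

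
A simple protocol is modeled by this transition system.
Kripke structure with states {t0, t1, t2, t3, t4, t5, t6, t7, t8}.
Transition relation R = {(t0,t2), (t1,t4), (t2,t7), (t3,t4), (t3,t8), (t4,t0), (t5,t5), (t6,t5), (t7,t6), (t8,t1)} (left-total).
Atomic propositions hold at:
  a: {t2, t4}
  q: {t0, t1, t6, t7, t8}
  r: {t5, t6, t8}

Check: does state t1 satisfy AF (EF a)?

EF a: least fixpoint, start Z0 = {t2, t4}, add states with some successor in Z. Z1 = {t0, t1, t2, t3, t4}; Z2 = {t0, t1, t2, t3, t4, t8}; fixed.
Sat(EF a) = {t0, t1, t2, t3, t4, t8}
AF (EF a): least fixpoint, start Z0 = {t0, t1, t2, t3, t4, t8}, add states with every successor in Z. Already a fixed point.
Sat(AF (EF a)) = {t0, t1, t2, t3, t4, t8}
t1 ∈ Sat(AF (EF a)) = {t0, t1, t2, t3, t4, t8}, so the formula holds at t1.

Yes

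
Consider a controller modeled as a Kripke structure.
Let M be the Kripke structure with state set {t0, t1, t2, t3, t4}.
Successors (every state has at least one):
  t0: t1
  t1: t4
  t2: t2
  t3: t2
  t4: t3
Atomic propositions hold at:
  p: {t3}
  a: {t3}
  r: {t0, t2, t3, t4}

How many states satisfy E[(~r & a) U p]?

1

Sat(~r) = {t1}
Sat(~r & a) = ∅
E[(~r & a) U p]: least fixpoint, start Z0 = Sat(p) = {t3}, add states in Sat(~r & a) with some successor in Z. Already a fixed point.
Sat(E[(~r & a) U p]) = {t3}
|Sat(E[(~r & a) U p])| = |{t3}| = 1.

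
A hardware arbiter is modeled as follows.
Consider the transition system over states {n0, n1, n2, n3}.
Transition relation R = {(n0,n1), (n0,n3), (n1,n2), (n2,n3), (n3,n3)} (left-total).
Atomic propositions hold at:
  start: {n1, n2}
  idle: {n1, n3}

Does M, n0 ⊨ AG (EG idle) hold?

No

EG idle: greatest fixpoint, start Z0 = {n1, n3}, keep only states in Sat with some successor in Z. Z1 = {n3}; fixed.
Sat(EG idle) = {n3}
AG (EG idle): greatest fixpoint, start Z0 = {n3}, keep only states in Sat with every successor in Z. Already a fixed point.
Sat(AG (EG idle)) = {n3}
n0 ∉ Sat(AG (EG idle)) = {n3}, so the formula does not hold at n0.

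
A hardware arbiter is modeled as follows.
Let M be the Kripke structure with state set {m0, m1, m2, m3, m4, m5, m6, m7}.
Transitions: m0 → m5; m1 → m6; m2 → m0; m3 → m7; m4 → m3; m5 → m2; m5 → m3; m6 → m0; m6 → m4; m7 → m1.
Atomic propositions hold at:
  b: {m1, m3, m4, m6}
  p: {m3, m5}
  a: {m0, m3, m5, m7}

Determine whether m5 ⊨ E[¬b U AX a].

Yes

Sat(¬b) = {m0, m2, m5, m7}
Sat(AX a) = {s : every successor in {m0, m3, m5, m7}} = {m0, m2, m3, m4}
E[¬b U AX a]: least fixpoint, start Z0 = Sat(AX a) = {m0, m2, m3, m4}, add states in Sat(¬b) with some successor in Z. Z1 = {m0, m2, m3, m4, m5}; fixed.
Sat(E[¬b U AX a]) = {m0, m2, m3, m4, m5}
m5 ∈ Sat(E[¬b U AX a]) = {m0, m2, m3, m4, m5}, so the formula holds at m5.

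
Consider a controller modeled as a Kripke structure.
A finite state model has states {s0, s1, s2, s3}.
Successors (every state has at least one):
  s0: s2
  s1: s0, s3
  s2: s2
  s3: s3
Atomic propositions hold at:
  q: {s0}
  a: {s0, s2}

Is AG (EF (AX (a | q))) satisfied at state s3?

No

Sat(a | q) = {s0, s2}
Sat(AX (a | q)) = {s : every successor in {s0, s2}} = {s0, s2}
EF (AX (a | q)): least fixpoint, start Z0 = {s0, s2}, add states with some successor in Z. Z1 = {s0, s1, s2}; fixed.
Sat(EF (AX (a | q))) = {s0, s1, s2}
AG (EF (AX (a | q))): greatest fixpoint, start Z0 = {s0, s1, s2}, keep only states in Sat with every successor in Z. Z1 = {s0, s2}; fixed.
Sat(AG (EF (AX (a | q)))) = {s0, s2}
s3 ∉ Sat(AG (EF (AX (a | q)))) = {s0, s2}, so the formula does not hold at s3.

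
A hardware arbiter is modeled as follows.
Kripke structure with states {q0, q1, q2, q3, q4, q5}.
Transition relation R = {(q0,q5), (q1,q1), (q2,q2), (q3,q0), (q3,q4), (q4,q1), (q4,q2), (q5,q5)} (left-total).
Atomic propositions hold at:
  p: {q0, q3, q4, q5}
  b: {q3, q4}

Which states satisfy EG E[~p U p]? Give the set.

Sat(~p) = {q1, q2}
E[~p U p]: least fixpoint, start Z0 = Sat(p) = {q0, q3, q4, q5}, add states in Sat(~p) with some successor in Z. Already a fixed point.
Sat(E[~p U p]) = {q0, q3, q4, q5}
EG E[~p U p]: greatest fixpoint, start Z0 = {q0, q3, q4, q5}, keep only states in Sat with some successor in Z. Z1 = {q0, q3, q5}; fixed.
Sat(EG E[~p U p]) = {q0, q3, q5}

{q0, q3, q5}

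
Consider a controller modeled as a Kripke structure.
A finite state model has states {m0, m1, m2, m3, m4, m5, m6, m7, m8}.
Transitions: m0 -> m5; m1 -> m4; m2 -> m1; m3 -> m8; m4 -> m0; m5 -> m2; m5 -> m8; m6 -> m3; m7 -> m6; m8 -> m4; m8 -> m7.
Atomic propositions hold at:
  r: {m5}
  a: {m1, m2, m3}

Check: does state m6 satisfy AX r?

No

Sat(AX r) = {s : every successor in {m5}} = {m0}
m6 ∉ Sat(AX r) = {m0}, so the formula does not hold at m6.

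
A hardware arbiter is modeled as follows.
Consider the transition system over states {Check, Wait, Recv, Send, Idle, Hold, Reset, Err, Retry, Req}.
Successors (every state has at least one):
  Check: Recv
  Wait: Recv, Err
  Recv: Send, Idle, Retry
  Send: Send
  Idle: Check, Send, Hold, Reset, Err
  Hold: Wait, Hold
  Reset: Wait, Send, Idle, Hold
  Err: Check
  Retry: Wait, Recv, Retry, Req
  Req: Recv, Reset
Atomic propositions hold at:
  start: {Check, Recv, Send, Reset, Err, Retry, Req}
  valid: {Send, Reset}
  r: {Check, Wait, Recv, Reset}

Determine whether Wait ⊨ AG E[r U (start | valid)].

No

Sat(start | valid) = {Check, Recv, Send, Reset, Err, Retry, Req}
E[r U (start | valid)]: least fixpoint, start Z0 = Sat((start | valid)) = {Check, Recv, Send, Reset, Err, Retry, Req}, add states in Sat(r) with some successor in Z. Z1 = {Check, Wait, Recv, Send, Reset, Err, Retry, Req}; fixed.
Sat(E[r U (start | valid)]) = {Check, Wait, Recv, Send, Reset, Err, Retry, Req}
AG E[r U (start | valid)]: greatest fixpoint, start Z0 = {Check, Wait, Recv, Send, Reset, Err, Retry, Req}, keep only states in Sat with every successor in Z. Z1 = {Check, Wait, Send, Err, Retry, Req}; Z2 = {Send, Err}; Z3 = {Send}; fixed.
Sat(AG E[r U (start | valid)]) = {Send}
Wait ∉ Sat(AG E[r U (start | valid)]) = {Send}, so the formula does not hold at Wait.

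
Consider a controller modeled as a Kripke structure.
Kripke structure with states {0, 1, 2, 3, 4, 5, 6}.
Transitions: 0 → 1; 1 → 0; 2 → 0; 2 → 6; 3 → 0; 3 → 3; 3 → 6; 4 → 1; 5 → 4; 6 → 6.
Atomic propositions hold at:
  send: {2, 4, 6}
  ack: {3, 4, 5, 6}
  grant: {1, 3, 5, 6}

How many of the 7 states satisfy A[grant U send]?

A[grant U send]: least fixpoint, start Z0 = Sat(send) = {2, 4, 6}, add states in Sat(grant) with every successor in Z. Z1 = {2, 4, 5, 6}; fixed.
Sat(A[grant U send]) = {2, 4, 5, 6}
|Sat(A[grant U send])| = |{2, 4, 5, 6}| = 4.

4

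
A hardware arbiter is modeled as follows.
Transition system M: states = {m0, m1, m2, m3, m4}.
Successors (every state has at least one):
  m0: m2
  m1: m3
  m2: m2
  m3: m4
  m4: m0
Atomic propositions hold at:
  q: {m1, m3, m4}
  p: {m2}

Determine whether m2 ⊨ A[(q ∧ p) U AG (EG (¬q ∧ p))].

Sat(q ∧ p) = ∅
Sat(¬q) = {m0, m2}
Sat(¬q ∧ p) = {m2}
EG (¬q ∧ p): greatest fixpoint, start Z0 = {m2}, keep only states in Sat with some successor in Z. Already a fixed point.
Sat(EG (¬q ∧ p)) = {m2}
AG (EG (¬q ∧ p)): greatest fixpoint, start Z0 = {m2}, keep only states in Sat with every successor in Z. Already a fixed point.
Sat(AG (EG (¬q ∧ p))) = {m2}
A[(q ∧ p) U AG (EG (¬q ∧ p))]: least fixpoint, start Z0 = Sat(AG (EG (¬q ∧ p))) = {m2}, add states in Sat(q ∧ p) with every successor in Z. Already a fixed point.
Sat(A[(q ∧ p) U AG (EG (¬q ∧ p))]) = {m2}
m2 ∈ Sat(A[(q ∧ p) U AG (EG (¬q ∧ p))]) = {m2}, so the formula holds at m2.

Yes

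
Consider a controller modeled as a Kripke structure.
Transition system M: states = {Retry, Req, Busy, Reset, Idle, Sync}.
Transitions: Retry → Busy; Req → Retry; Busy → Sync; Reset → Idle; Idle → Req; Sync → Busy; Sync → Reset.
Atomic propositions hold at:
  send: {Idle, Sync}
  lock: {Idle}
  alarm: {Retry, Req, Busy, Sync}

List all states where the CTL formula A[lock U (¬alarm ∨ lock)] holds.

{Reset, Idle}

Sat(¬alarm) = {Reset, Idle}
Sat(¬alarm ∨ lock) = {Reset, Idle}
A[lock U (¬alarm ∨ lock)]: least fixpoint, start Z0 = Sat((¬alarm ∨ lock)) = {Reset, Idle}, add states in Sat(lock) with every successor in Z. Already a fixed point.
Sat(A[lock U (¬alarm ∨ lock)]) = {Reset, Idle}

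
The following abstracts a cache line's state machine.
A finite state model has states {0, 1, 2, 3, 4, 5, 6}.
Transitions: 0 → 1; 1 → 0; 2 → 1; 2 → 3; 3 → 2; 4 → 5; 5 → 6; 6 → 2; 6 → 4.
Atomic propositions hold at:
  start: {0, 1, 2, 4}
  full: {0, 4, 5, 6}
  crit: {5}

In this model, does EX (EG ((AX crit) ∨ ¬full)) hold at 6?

Yes

Sat(AX crit) = {s : every successor in {5}} = {4}
Sat(¬full) = {1, 2, 3}
Sat((AX crit) ∨ ¬full) = {1, 2, 3, 4}
EG ((AX crit) ∨ ¬full): greatest fixpoint, start Z0 = {1, 2, 3, 4}, keep only states in Sat with some successor in Z. Z1 = {2, 3}; fixed.
Sat(EG ((AX crit) ∨ ¬full)) = {2, 3}
Sat(EX (EG ((AX crit) ∨ ¬full))) = {s : some successor in {2, 3}} = {2, 3, 6}
6 ∈ Sat(EX (EG ((AX crit) ∨ ¬full))) = {2, 3, 6}, so the formula holds at 6.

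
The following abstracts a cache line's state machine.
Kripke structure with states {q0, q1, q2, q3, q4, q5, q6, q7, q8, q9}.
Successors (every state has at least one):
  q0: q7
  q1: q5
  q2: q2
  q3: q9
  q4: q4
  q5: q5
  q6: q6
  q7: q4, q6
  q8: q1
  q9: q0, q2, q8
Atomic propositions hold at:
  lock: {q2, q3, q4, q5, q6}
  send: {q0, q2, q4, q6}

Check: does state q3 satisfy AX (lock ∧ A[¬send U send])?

No

Sat(¬send) = {q1, q3, q5, q7, q8, q9}
A[¬send U send]: least fixpoint, start Z0 = Sat(send) = {q0, q2, q4, q6}, add states in Sat(¬send) with every successor in Z. Z1 = {q0, q2, q4, q6, q7}; fixed.
Sat(A[¬send U send]) = {q0, q2, q4, q6, q7}
Sat(lock ∧ A[¬send U send]) = {q2, q4, q6}
Sat(AX (lock ∧ A[¬send U send])) = {s : every successor in {q2, q4, q6}} = {q2, q4, q6, q7}
q3 ∉ Sat(AX (lock ∧ A[¬send U send])) = {q2, q4, q6, q7}, so the formula does not hold at q3.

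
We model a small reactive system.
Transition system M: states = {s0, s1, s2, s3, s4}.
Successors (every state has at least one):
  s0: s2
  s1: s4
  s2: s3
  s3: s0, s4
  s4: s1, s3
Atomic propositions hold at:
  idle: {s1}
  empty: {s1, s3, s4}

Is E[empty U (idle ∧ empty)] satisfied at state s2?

No

Sat(idle ∧ empty) = {s1}
E[empty U (idle ∧ empty)]: least fixpoint, start Z0 = Sat((idle ∧ empty)) = {s1}, add states in Sat(empty) with some successor in Z. Z1 = {s1, s4}; Z2 = {s1, s3, s4}; fixed.
Sat(E[empty U (idle ∧ empty)]) = {s1, s3, s4}
s2 ∉ Sat(E[empty U (idle ∧ empty)]) = {s1, s3, s4}, so the formula does not hold at s2.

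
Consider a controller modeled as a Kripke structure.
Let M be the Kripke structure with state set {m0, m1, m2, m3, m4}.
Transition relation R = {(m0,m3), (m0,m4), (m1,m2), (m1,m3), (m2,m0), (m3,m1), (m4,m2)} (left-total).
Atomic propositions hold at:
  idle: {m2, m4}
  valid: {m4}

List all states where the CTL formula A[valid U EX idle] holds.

{m0, m1, m4}

Sat(EX idle) = {s : some successor in {m2, m4}} = {m0, m1, m4}
A[valid U EX idle]: least fixpoint, start Z0 = Sat(EX idle) = {m0, m1, m4}, add states in Sat(valid) with every successor in Z. Already a fixed point.
Sat(A[valid U EX idle]) = {m0, m1, m4}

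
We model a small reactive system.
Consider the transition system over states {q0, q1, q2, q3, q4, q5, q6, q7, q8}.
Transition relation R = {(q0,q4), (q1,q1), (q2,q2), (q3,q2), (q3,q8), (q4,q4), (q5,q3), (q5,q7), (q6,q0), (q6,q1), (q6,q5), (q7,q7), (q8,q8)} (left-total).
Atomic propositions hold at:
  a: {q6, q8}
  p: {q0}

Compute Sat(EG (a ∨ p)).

Sat(a ∨ p) = {q0, q6, q8}
EG (a ∨ p): greatest fixpoint, start Z0 = {q0, q6, q8}, keep only states in Sat with some successor in Z. Z1 = {q6, q8}; Z2 = {q8}; fixed.
Sat(EG (a ∨ p)) = {q8}

{q8}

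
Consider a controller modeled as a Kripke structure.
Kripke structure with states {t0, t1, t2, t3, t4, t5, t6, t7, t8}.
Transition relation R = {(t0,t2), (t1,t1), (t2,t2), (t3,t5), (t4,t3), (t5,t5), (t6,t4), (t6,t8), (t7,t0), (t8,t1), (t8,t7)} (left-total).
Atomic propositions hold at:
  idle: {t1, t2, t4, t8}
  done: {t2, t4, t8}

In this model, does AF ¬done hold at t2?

Sat(¬done) = {t0, t1, t3, t5, t6, t7}
AF ¬done: least fixpoint, start Z0 = {t0, t1, t3, t5, t6, t7}, add states with every successor in Z. Z1 = {t0, t1, t3, t4, t5, t6, t7, t8}; fixed.
Sat(AF ¬done) = {t0, t1, t3, t4, t5, t6, t7, t8}
t2 ∉ Sat(AF ¬done) = {t0, t1, t3, t4, t5, t6, t7, t8}, so the formula does not hold at t2.

No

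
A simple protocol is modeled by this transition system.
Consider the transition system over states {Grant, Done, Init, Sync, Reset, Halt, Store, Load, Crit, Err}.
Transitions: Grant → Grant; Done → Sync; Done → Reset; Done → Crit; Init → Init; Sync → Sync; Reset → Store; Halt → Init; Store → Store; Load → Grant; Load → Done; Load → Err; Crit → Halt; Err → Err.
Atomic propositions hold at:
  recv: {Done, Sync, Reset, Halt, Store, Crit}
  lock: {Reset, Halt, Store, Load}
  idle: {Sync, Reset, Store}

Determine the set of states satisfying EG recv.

EG recv: greatest fixpoint, start Z0 = {Done, Sync, Reset, Halt, Store, Crit}, keep only states in Sat with some successor in Z. Z1 = {Done, Sync, Reset, Store, Crit}; Z2 = {Done, Sync, Reset, Store}; fixed.
Sat(EG recv) = {Done, Sync, Reset, Store}

{Done, Sync, Reset, Store}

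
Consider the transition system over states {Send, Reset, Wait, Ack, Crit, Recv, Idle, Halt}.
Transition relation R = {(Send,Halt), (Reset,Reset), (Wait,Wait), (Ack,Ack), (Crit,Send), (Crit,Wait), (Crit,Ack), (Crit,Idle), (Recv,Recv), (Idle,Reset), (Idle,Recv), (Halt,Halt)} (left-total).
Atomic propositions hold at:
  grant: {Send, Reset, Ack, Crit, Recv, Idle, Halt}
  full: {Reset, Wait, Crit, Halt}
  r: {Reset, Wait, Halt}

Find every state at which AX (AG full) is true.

{Send, Reset, Wait, Halt}

AG full: greatest fixpoint, start Z0 = {Reset, Wait, Crit, Halt}, keep only states in Sat with every successor in Z. Z1 = {Reset, Wait, Halt}; fixed.
Sat(AG full) = {Reset, Wait, Halt}
Sat(AX (AG full)) = {s : every successor in {Reset, Wait, Halt}} = {Send, Reset, Wait, Halt}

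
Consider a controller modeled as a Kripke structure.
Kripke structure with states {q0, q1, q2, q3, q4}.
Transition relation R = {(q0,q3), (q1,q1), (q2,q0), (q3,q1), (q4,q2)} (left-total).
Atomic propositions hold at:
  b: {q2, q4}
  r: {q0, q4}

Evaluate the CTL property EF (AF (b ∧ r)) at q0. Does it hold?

Sat(b ∧ r) = {q4}
AF (b ∧ r): least fixpoint, start Z0 = {q4}, add states with every successor in Z. Already a fixed point.
Sat(AF (b ∧ r)) = {q4}
EF (AF (b ∧ r)): least fixpoint, start Z0 = {q4}, add states with some successor in Z. Already a fixed point.
Sat(EF (AF (b ∧ r))) = {q4}
q0 ∉ Sat(EF (AF (b ∧ r))) = {q4}, so the formula does not hold at q0.

No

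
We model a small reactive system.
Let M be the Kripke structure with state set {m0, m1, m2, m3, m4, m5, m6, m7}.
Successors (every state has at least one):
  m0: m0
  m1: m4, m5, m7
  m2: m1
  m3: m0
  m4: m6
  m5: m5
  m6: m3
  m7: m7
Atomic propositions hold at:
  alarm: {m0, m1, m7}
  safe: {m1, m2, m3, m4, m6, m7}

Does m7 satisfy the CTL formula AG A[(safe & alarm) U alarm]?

Yes

Sat(safe & alarm) = {m1, m7}
A[(safe & alarm) U alarm]: least fixpoint, start Z0 = Sat(alarm) = {m0, m1, m7}, add states in Sat(safe & alarm) with every successor in Z. Already a fixed point.
Sat(A[(safe & alarm) U alarm]) = {m0, m1, m7}
AG A[(safe & alarm) U alarm]: greatest fixpoint, start Z0 = {m0, m1, m7}, keep only states in Sat with every successor in Z. Z1 = {m0, m7}; fixed.
Sat(AG A[(safe & alarm) U alarm]) = {m0, m7}
m7 ∈ Sat(AG A[(safe & alarm) U alarm]) = {m0, m7}, so the formula holds at m7.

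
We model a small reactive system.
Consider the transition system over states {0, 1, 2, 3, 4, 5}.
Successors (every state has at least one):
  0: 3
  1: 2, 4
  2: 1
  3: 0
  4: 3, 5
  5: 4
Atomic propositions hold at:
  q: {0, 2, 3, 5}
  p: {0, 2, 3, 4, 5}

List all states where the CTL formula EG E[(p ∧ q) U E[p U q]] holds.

{0, 3, 4, 5}

Sat(p ∧ q) = {0, 2, 3, 5}
E[p U q]: least fixpoint, start Z0 = Sat(q) = {0, 2, 3, 5}, add states in Sat(p) with some successor in Z. Z1 = {0, 2, 3, 4, 5}; fixed.
Sat(E[p U q]) = {0, 2, 3, 4, 5}
E[(p ∧ q) U E[p U q]]: least fixpoint, start Z0 = Sat(E[p U q]) = {0, 2, 3, 4, 5}, add states in Sat(p ∧ q) with some successor in Z. Already a fixed point.
Sat(E[(p ∧ q) U E[p U q]]) = {0, 2, 3, 4, 5}
EG E[(p ∧ q) U E[p U q]]: greatest fixpoint, start Z0 = {0, 2, 3, 4, 5}, keep only states in Sat with some successor in Z. Z1 = {0, 3, 4, 5}; fixed.
Sat(EG E[(p ∧ q) U E[p U q]]) = {0, 3, 4, 5}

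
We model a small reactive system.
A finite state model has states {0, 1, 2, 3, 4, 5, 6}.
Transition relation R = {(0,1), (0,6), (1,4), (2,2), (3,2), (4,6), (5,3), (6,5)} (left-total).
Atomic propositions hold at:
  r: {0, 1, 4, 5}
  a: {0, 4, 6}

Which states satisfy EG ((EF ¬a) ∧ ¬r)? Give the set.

Sat(¬a) = {1, 2, 3, 5}
EF ¬a: least fixpoint, start Z0 = {1, 2, 3, 5}, add states with some successor in Z. Z1 = {0, 1, 2, 3, 5, 6}; Z2 = {0, 1, 2, 3, 4, 5, 6}; fixed.
Sat(EF ¬a) = {0, 1, 2, 3, 4, 5, 6}
Sat(¬r) = {2, 3, 6}
Sat((EF ¬a) ∧ ¬r) = {2, 3, 6}
EG ((EF ¬a) ∧ ¬r): greatest fixpoint, start Z0 = {2, 3, 6}, keep only states in Sat with some successor in Z. Z1 = {2, 3}; fixed.
Sat(EG ((EF ¬a) ∧ ¬r)) = {2, 3}

{2, 3}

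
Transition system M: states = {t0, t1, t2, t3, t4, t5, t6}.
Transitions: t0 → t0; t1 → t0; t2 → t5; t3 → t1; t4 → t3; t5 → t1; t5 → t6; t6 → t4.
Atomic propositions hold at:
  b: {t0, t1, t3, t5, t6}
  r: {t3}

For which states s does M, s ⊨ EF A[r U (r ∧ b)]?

Sat(r ∧ b) = {t3}
A[r U (r ∧ b)]: least fixpoint, start Z0 = Sat((r ∧ b)) = {t3}, add states in Sat(r) with every successor in Z. Already a fixed point.
Sat(A[r U (r ∧ b)]) = {t3}
EF A[r U (r ∧ b)]: least fixpoint, start Z0 = {t3}, add states with some successor in Z. Z1 = {t3, t4}; Z2 = {t3, t4, t6}; Z3 = {t3, t4, t5, t6}; Z4 = {t2, t3, t4, t5, t6}; fixed.
Sat(EF A[r U (r ∧ b)]) = {t2, t3, t4, t5, t6}

{t2, t3, t4, t5, t6}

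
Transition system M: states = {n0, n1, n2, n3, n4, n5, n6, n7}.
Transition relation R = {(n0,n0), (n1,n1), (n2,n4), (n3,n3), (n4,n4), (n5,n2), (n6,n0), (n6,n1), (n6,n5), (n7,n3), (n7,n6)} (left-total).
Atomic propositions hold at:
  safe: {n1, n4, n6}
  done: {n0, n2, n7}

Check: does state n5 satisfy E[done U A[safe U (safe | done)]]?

Sat(safe | done) = {n0, n1, n2, n4, n6, n7}
A[safe U (safe | done)]: least fixpoint, start Z0 = Sat((safe | done)) = {n0, n1, n2, n4, n6, n7}, add states in Sat(safe) with every successor in Z. Already a fixed point.
Sat(A[safe U (safe | done)]) = {n0, n1, n2, n4, n6, n7}
E[done U A[safe U (safe | done)]]: least fixpoint, start Z0 = Sat(A[safe U (safe | done)]) = {n0, n1, n2, n4, n6, n7}, add states in Sat(done) with some successor in Z. Already a fixed point.
Sat(E[done U A[safe U (safe | done)]]) = {n0, n1, n2, n4, n6, n7}
n5 ∉ Sat(E[done U A[safe U (safe | done)]]) = {n0, n1, n2, n4, n6, n7}, so the formula does not hold at n5.

No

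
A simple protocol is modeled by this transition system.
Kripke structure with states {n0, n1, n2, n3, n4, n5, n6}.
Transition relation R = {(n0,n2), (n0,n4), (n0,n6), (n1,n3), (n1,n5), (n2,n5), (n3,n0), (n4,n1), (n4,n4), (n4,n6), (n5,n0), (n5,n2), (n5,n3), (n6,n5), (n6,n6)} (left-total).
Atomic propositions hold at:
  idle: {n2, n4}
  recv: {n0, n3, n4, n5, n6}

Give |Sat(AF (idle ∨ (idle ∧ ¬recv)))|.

2

Sat(¬recv) = {n1, n2}
Sat(idle ∧ ¬recv) = {n2}
Sat(idle ∨ (idle ∧ ¬recv)) = {n2, n4}
AF (idle ∨ (idle ∧ ¬recv)): least fixpoint, start Z0 = {n2, n4}, add states with every successor in Z. Already a fixed point.
Sat(AF (idle ∨ (idle ∧ ¬recv))) = {n2, n4}
|Sat(AF (idle ∨ (idle ∧ ¬recv)))| = |{n2, n4}| = 2.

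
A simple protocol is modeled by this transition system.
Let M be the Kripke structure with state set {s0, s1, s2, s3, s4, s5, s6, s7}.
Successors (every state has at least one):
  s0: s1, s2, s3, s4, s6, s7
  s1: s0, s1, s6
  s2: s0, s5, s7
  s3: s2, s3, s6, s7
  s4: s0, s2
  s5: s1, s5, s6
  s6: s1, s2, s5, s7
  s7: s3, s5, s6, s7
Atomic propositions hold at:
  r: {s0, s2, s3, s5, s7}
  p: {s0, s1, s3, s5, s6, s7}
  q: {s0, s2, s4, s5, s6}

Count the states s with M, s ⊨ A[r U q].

5

A[r U q]: least fixpoint, start Z0 = Sat(q) = {s0, s2, s4, s5, s6}, add states in Sat(r) with every successor in Z. Already a fixed point.
Sat(A[r U q]) = {s0, s2, s4, s5, s6}
|Sat(A[r U q])| = |{s0, s2, s4, s5, s6}| = 5.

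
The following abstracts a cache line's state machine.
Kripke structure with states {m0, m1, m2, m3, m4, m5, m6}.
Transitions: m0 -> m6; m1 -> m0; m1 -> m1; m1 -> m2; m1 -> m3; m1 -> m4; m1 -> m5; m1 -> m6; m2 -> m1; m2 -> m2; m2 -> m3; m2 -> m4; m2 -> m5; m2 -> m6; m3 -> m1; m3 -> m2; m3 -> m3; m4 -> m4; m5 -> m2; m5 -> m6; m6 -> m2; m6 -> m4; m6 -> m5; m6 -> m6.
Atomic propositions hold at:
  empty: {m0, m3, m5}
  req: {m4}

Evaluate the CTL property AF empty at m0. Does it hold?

Yes

AF empty: least fixpoint, start Z0 = {m0, m3, m5}, add states with every successor in Z. Already a fixed point.
Sat(AF empty) = {m0, m3, m5}
m0 ∈ Sat(AF empty) = {m0, m3, m5}, so the formula holds at m0.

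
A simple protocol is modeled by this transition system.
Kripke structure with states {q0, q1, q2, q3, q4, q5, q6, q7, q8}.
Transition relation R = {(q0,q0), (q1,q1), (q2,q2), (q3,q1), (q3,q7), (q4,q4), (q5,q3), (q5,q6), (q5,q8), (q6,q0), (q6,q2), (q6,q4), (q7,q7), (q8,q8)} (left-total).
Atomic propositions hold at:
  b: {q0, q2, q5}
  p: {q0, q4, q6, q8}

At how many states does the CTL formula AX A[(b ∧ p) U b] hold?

Sat(b ∧ p) = {q0}
A[(b ∧ p) U b]: least fixpoint, start Z0 = Sat(b) = {q0, q2, q5}, add states in Sat(b ∧ p) with every successor in Z. Already a fixed point.
Sat(A[(b ∧ p) U b]) = {q0, q2, q5}
Sat(AX A[(b ∧ p) U b]) = {s : every successor in {q0, q2, q5}} = {q0, q2}
|Sat(AX A[(b ∧ p) U b])| = |{q0, q2}| = 2.

2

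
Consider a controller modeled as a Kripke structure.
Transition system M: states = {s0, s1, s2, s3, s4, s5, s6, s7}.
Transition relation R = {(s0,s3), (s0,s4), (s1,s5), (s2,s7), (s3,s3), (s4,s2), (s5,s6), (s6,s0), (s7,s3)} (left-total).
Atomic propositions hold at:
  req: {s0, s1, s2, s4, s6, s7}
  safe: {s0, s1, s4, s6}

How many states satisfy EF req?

EF req: least fixpoint, start Z0 = {s0, s1, s2, s4, s6, s7}, add states with some successor in Z. Z1 = {s0, s1, s2, s4, s5, s6, s7}; fixed.
Sat(EF req) = {s0, s1, s2, s4, s5, s6, s7}
|Sat(EF req)| = |{s0, s1, s2, s4, s5, s6, s7}| = 7.

7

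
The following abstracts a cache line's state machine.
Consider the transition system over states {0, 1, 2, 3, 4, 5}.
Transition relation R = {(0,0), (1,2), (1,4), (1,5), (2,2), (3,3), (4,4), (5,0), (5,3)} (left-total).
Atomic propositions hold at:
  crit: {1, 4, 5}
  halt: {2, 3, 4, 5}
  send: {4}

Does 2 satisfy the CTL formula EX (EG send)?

EG send: greatest fixpoint, start Z0 = {4}, keep only states in Sat with some successor in Z. Already a fixed point.
Sat(EG send) = {4}
Sat(EX (EG send)) = {s : some successor in {4}} = {1, 4}
2 ∉ Sat(EX (EG send)) = {1, 4}, so the formula does not hold at 2.

No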